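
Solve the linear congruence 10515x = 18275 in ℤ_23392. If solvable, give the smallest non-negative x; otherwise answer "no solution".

First find gcd(10515, 23392):
23392 = 2·10515 + 2362
10515 = 4·2362 + 1067
2362 = 2·1067 + 228
1067 = 4·228 + 155
228 = 1·155 + 73
155 = 2·73 + 9
73 = 8·9 + 1
9 = 9·1 + 0
gcd = 1, so a unique solution mod 23392 exists.
Back-substitute for the Bézout coefficients:
1 = 73 − 8·9
1 = −8·155 + 17·73
1 = 17·228 − 25·155
1 = −25·1067 + 117·228
1 = 117·2362 − 259·1067
1 = −259·10515 + 1153·2362
1 = 1153·23392 − 2565·10515
So 10515·(-2565) ≡ 1 (mod 23392), giving 10515⁻¹ ≡ 20827.
x ≡ 10515⁻¹·18275 ≡ 20827·18275 ≡ 2193 (mod 23392).

2193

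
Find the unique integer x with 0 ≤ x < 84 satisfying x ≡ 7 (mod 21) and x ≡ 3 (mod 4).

7

Write x = 7 + 21·k. Then 21·k ≡ 3 − 7 ≡ 0 (mod 4).
Need 21⁻¹ mod 4. Extended Euclid on (4, 1):
4 = 4·1 + 0
21⁻¹ ≡ 1 (mod 4), so k ≡ 1·0 ≡ 0 (mod 4).
x = 7 + 21·0 = 7.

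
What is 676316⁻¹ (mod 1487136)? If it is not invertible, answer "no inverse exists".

Euclidean algorithm on 1487136, 676316:
1487136 = 2·676316 + 134504
676316 = 5·134504 + 3796
134504 = 35·3796 + 1644
3796 = 2·1644 + 508
1644 = 3·508 + 120
508 = 4·120 + 28
120 = 4·28 + 8
28 = 3·8 + 4
8 = 2·4 + 0
Since gcd = 4 > 1, 676316 is not a unit mod 1487136.

no inverse exists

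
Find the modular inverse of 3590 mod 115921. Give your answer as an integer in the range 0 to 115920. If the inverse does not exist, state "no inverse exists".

Apply the Euclidean algorithm to 115921 and 3590:
115921 = 32*3590 + 1041
3590 = 3*1041 + 467
1041 = 2*467 + 107
467 = 4*107 + 39
107 = 2*39 + 29
39 = 1*29 + 10
29 = 2*10 + 9
10 = 1*9 + 1
9 = 9*1 + 0
The gcd is 1. Working backward:
1 = 10 − 9
1 = −29 + 3·10
1 = 3·39 − 4·29
1 = −4·107 + 11·39
1 = 11·467 − 48·107
1 = −48·1041 + 107·467
1 = 107·3590 − 369·1041
1 = −369·115921 + 11915·3590
So 3590·11915 ≡ 1 (mod 115921).

11915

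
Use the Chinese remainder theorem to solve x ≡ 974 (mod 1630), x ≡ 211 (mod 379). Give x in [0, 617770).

Write x = 974 + 1630·k. Then 1630·k ≡ 211 − 974 ≡ 374 (mod 379).
Need 1630⁻¹ mod 379. Extended Euclid on (379, 114):
379 = 3×114 + 37
114 = 3×37 + 3
37 = 12×3 + 1
3 = 3×1 + 0
Back-substitute:
1 = 37 − 12·3
1 = −12·114 + 37·37
1 = 37·379 − 123·114
1630⁻¹ ≡ 256 (mod 379), so k ≡ 256·374 ≡ 236 (mod 379).
x = 974 + 1630·236 = 385654.

385654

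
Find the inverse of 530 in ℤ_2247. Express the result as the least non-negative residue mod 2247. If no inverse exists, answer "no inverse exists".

920

gcd(2247, 530) by repeated division:
2247 = 4·530 + 127
530 = 4·127 + 22
127 = 5·22 + 17
22 = 1·17 + 5
17 = 3·5 + 2
5 = 2·2 + 1
2 = 2·1 + 0
gcd = 1, so the inverse exists. Back-substitute:
1 = 5 − 2·2
1 = −2·17 + 7·5
1 = 7·22 − 9·17
1 = −9·127 + 52·22
1 = 52·530 − 217·127
1 = −217·2247 + 920·530
So 530·920 ≡ 1 (mod 2247).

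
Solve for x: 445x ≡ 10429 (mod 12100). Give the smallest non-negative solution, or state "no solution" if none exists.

gcd(445, 12100):
12100 = 27*445 + 85
445 = 5*85 + 20
85 = 4*20 + 5
20 = 4*5 + 0
gcd = 5, but 5 ∤ 10429, so the congruence has no solution.

no solution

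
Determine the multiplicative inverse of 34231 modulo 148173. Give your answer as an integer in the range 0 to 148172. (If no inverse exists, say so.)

27859

gcd(148173, 34231) by repeated division:
148173 = 4×34231 + 11249
34231 = 3×11249 + 484
11249 = 23×484 + 117
484 = 4×117 + 16
117 = 7×16 + 5
16 = 3×5 + 1
5 = 5×1 + 0
The gcd is 1. Working backward:
1 = 16 − 3·5
1 = −3·117 + 22·16
1 = 22·484 − 91·117
1 = −91·11249 + 2115·484
1 = 2115·34231 − 6436·11249
1 = −6436·148173 + 27859·34231
So 34231·27859 ≡ 1 (mod 148173).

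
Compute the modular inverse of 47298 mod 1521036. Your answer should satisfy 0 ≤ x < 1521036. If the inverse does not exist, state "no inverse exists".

no inverse exists

Euclidean algorithm on 1521036, 47298:
1521036 = 32·47298 + 7500
47298 = 6·7500 + 2298
7500 = 3·2298 + 606
2298 = 3·606 + 480
606 = 1·480 + 126
480 = 3·126 + 102
126 = 1·102 + 24
102 = 4·24 + 6
24 = 4·6 + 0
Since gcd = 6 > 1, 47298 is not a unit mod 1521036.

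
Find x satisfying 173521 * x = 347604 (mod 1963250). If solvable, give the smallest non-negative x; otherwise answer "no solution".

First find gcd(173521, 1963250):
1963250 = 11·173521 + 54519
173521 = 3·54519 + 9964
54519 = 5·9964 + 4699
9964 = 2·4699 + 566
4699 = 8·566 + 171
566 = 3·171 + 53
171 = 3·53 + 12
53 = 4·12 + 5
12 = 2·5 + 2
5 = 2·2 + 1
2 = 2·1 + 0
gcd = 1, so a unique solution mod 1963250 exists.
Back-substitute for the Bézout coefficients:
1 = 5 − 2·2
1 = −2·12 + 5·5
1 = 5·53 − 22·12
1 = −22·171 + 71·53
1 = 71·566 − 235·171
1 = −235·4699 + 1951·566
1 = 1951·9964 − 4137·4699
1 = −4137·54519 + 22636·9964
1 = 22636·173521 − 72045·54519
1 = −72045·1963250 + 815131·173521
So 173521·(815131) ≡ 1 (mod 1963250), giving 173521⁻¹ ≡ 815131.
x ≡ 173521⁻¹·347604 ≡ 815131·347604 ≡ 666374 (mod 1963250).

666374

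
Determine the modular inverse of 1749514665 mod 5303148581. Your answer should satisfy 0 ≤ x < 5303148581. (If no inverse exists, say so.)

Apply the Euclidean algorithm to 5303148581 and 1749514665:
5303148581 = 3·1749514665 + 54604586
1749514665 = 32·54604586 + 2167913
54604586 = 25·2167913 + 406761
2167913 = 5·406761 + 134108
406761 = 3·134108 + 4437
134108 = 30·4437 + 998
4437 = 4·998 + 445
998 = 2·445 + 108
445 = 4·108 + 13
108 = 8·13 + 4
13 = 3·4 + 1
4 = 4·1 + 0
The gcd is 1. Working backward:
1 = 13 − 3·4
1 = −3·108 + 25·13
1 = 25·445 − 103·108
1 = −103·998 + 231·445
1 = 231·4437 − 1027·998
1 = −1027·134108 + 31041·4437
1 = 31041·406761 − 94150·134108
1 = −94150·2167913 + 501791·406761
1 = 501791·54604586 − 12638925·2167913
1 = −12638925·1749514665 + 404947391·54604586
1 = 404947391·5303148581 − 1227481098·1749514665
Thus 1749514665·(-1227481098) ≡ 1 (mod 5303148581); reducing, -1227481098 mod 5303148581 = 4075667483.

4075667483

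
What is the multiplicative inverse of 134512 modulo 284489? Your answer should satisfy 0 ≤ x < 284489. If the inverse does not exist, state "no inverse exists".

Extended Euclidean algorithm:
284489 = 2*134512 + 15465
134512 = 8*15465 + 10792
15465 = 1*10792 + 4673
10792 = 2*4673 + 1446
4673 = 3*1446 + 335
1446 = 4*335 + 106
335 = 3*106 + 17
106 = 6*17 + 4
17 = 4*4 + 1
4 = 4*1 + 0
gcd = 1, so the inverse exists. Back-substitute:
1 = 17 − 4·4
1 = −4·106 + 25·17
1 = 25·335 − 79·106
1 = −79·1446 + 341·335
1 = 341·4673 − 1102·1446
1 = −1102·10792 + 2545·4673
1 = 2545·15465 − 3647·10792
1 = −3647·134512 + 31721·15465
1 = 31721·284489 − 67089·134512
So 134512·(-67089) ≡ 1 (mod 284489), and -67089 ≡ 217400 (mod 284489).

217400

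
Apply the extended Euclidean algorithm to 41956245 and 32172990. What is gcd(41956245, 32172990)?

15

Repeated division:
41956245 = 1×32172990 + 9783255
32172990 = 3×9783255 + 2823225
9783255 = 3×2823225 + 1313580
2823225 = 2×1313580 + 196065
1313580 = 6×196065 + 137190
196065 = 1×137190 + 58875
137190 = 2×58875 + 19440
58875 = 3×19440 + 555
19440 = 35×555 + 15
555 = 37×15 + 0
gcd(41956245, 32172990) = 15.
Back-substituting:
15 = 19440 − 35·555
15 = −35·58875 + 106·19440
15 = 106·137190 − 247·58875
15 = −247·196065 + 353·137190
15 = 353·1313580 − 2365·196065
15 = −2365·2823225 + 5083·1313580
15 = 5083·9783255 − 17614·2823225
15 = −17614·32172990 + 57925·9783255
15 = 57925·41956245 − 75539·32172990
So 15 = (57925)·41956245 + (-75539)·32172990.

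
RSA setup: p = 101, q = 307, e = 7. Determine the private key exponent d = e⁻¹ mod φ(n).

φ(n) = (p−1)(q−1) = 100·306 = 30600.
Need d with 7·d ≡ 1 (mod 30600). Apply the extended Euclidean algorithm:
30600 = 4371·7 + 3
7 = 2·3 + 1
3 = 3·1 + 0
Back-substitute:
1 = 7 − 2·3
1 = −2·30600 + 8743·7
So 7·8743 ≡ 1 (mod 30600), hence d = 8743.

8743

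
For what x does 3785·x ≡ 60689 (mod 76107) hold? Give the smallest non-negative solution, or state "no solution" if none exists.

First find gcd(3785, 76107):
76107 = 20·3785 + 407
3785 = 9·407 + 122
407 = 3·122 + 41
122 = 2·41 + 40
41 = 1·40 + 1
40 = 40·1 + 0
gcd = 1, so a unique solution mod 76107 exists.
Back-substitute for the Bézout coefficients:
1 = 41 − 40
1 = −122 + 3·41
1 = 3·407 − 10·122
1 = −10·3785 + 93·407
1 = 93·76107 − 1870·3785
So 3785·(-1870) ≡ 1 (mod 76107), giving 3785⁻¹ ≡ 74237.
x ≡ 3785⁻¹·60689 ≡ 74237·60689 ≡ 63214 (mod 76107).

63214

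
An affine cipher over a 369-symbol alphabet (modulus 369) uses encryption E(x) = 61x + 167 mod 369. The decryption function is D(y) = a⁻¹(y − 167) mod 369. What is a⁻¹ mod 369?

Extended Euclidean algorithm:
369 = 6·61 + 3
61 = 20·3 + 1
3 = 3·1 + 0
Since gcd(61, 369) = 1, back-substitute to write 1 as a combination:
1 = 61 − 20·3
1 = −20·369 + 121·61
So 61·121 ≡ 1 (mod 369).

121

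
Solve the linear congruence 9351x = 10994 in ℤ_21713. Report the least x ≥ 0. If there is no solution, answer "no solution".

First find gcd(9351, 21713):
21713 = 2·9351 + 3011
9351 = 3·3011 + 318
3011 = 9·318 + 149
318 = 2·149 + 20
149 = 7·20 + 9
20 = 2·9 + 2
9 = 4·2 + 1
2 = 2·1 + 0
gcd = 1, so a unique solution mod 21713 exists.
Back-substitute for the Bézout coefficients:
1 = 9 − 4·2
1 = −4·20 + 9·9
1 = 9·149 − 67·20
1 = −67·318 + 143·149
1 = 143·3011 − 1354·318
1 = −1354·9351 + 4205·3011
1 = 4205·21713 − 9764·9351
So 9351·(-9764) ≡ 1 (mod 21713), giving 9351⁻¹ ≡ 11949.
x ≡ 9351⁻¹·10994 ≡ 11949·10994 ≡ 3656 (mod 21713).

3656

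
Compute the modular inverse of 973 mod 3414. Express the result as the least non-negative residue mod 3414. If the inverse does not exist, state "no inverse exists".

Apply the Euclidean algorithm to 3414 and 973:
3414 = 3·973 + 495
973 = 1·495 + 478
495 = 1·478 + 17
478 = 28·17 + 2
17 = 8·2 + 1
2 = 2·1 + 0
Since gcd(973, 3414) = 1, back-substitute to write 1 as a combination:
1 = 17 − 8·2
1 = −8·478 + 225·17
1 = 225·495 − 233·478
1 = −233·973 + 458·495
1 = 458·3414 − 1607·973
Hence 973⁻¹ ≡ -1607 ≡ 1807 (mod 3414).

1807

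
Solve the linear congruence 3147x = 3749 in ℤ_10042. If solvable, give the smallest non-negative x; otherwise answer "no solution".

3039

First find gcd(3147, 10042):
10042 = 3×3147 + 601
3147 = 5×601 + 142
601 = 4×142 + 33
142 = 4×33 + 10
33 = 3×10 + 3
10 = 3×3 + 1
3 = 3×1 + 0
gcd = 1, so a unique solution mod 10042 exists.
Back-substitute for the Bézout coefficients:
1 = 10 − 3·3
1 = −3·33 + 10·10
1 = 10·142 − 43·33
1 = −43·601 + 182·142
1 = 182·3147 − 953·601
1 = −953·10042 + 3041·3147
So 3147·(3041) ≡ 1 (mod 10042), giving 3147⁻¹ ≡ 3041.
x ≡ 3147⁻¹·3749 ≡ 3041·3749 ≡ 3039 (mod 10042).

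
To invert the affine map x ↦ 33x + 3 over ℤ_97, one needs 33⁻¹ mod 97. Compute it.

50

Run Euclid on (97, 33):
97 = 2*33 + 31
33 = 1*31 + 2
31 = 15*2 + 1
2 = 2*1 + 0
Since gcd(33, 97) = 1, back-substitute to write 1 as a combination:
1 = 31 − 15·2
1 = −15·33 + 16·31
1 = 16·97 − 47·33
So 33·(-47) ≡ 1 (mod 97), and -47 ≡ 50 (mod 97).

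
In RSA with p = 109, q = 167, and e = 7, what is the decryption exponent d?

15367

φ(n) = (p−1)(q−1) = 108·166 = 17928.
Need d with 7·d ≡ 1 (mod 17928). Apply the extended Euclidean algorithm:
17928 = 2561*7 + 1
7 = 7*1 + 0
Back-substitute:
1 = 17928 − 2561·7
So 7·(-2561) ≡ 1 (mod 17928), hence d ≡ -2561 ≡ 15367 (mod 17928).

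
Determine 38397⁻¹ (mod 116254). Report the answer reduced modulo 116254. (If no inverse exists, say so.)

gcd(116254, 38397) by repeated division:
116254 = 3*38397 + 1063
38397 = 36*1063 + 129
1063 = 8*129 + 31
129 = 4*31 + 5
31 = 6*5 + 1
5 = 5*1 + 0
gcd = 1, so the inverse exists. Back-substitute:
1 = 31 − 6·5
1 = −6·129 + 25·31
1 = 25·1063 − 206·129
1 = −206·38397 + 7441·1063
1 = 7441·116254 − 22529·38397
Thus 38397·(-22529) ≡ 1 (mod 116254); reducing, -22529 mod 116254 = 93725.

93725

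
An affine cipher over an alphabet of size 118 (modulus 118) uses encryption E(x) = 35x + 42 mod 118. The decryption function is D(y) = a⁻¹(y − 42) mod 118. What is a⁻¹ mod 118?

Apply the Euclidean algorithm to 118 and 35:
118 = 3*35 + 13
35 = 2*13 + 9
13 = 1*9 + 4
9 = 2*4 + 1
4 = 4*1 + 0
The gcd is 1. Working backward:
1 = 9 − 2·4
1 = −2·13 + 3·9
1 = 3·35 − 8·13
1 = −8·118 + 27·35
So 35·27 ≡ 1 (mod 118).

27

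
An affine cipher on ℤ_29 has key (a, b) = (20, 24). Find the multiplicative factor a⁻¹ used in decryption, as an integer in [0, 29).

Run Euclid on (29, 20):
29 = 1·20 + 9
20 = 2·9 + 2
9 = 4·2 + 1
2 = 2·1 + 0
The gcd is 1. Working backward:
1 = 9 − 4·2
1 = −4·20 + 9·9
1 = 9·29 − 13·20
Thus 20·(-13) ≡ 1 (mod 29); reducing, -13 mod 29 = 16.

16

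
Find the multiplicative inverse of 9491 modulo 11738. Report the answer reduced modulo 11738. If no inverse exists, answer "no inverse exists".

Run Euclid on (11738, 9491):
11738 = 1·9491 + 2247
9491 = 4·2247 + 503
2247 = 4·503 + 235
503 = 2·235 + 33
235 = 7·33 + 4
33 = 8·4 + 1
4 = 4·1 + 0
Since gcd(9491, 11738) = 1, back-substitute to write 1 as a combination:
1 = 33 − 8·4
1 = −8·235 + 57·33
1 = 57·503 − 122·235
1 = −122·2247 + 545·503
1 = 545·9491 − 2302·2247
1 = −2302·11738 + 2847·9491
So 9491·2847 ≡ 1 (mod 11738).

2847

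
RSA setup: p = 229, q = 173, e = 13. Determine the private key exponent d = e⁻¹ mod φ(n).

24133

φ(n) = (p−1)(q−1) = 228·172 = 39216.
Need d with 13·d ≡ 1 (mod 39216). Apply the extended Euclidean algorithm:
39216 = 3016*13 + 8
13 = 1*8 + 5
8 = 1*5 + 3
5 = 1*3 + 2
3 = 1*2 + 1
2 = 2*1 + 0
Back-substitute:
1 = 3 − 2
1 = −5 + 2·3
1 = 2·8 − 3·5
1 = −3·13 + 5·8
1 = 5·39216 − 15083·13
So 13·(-15083) ≡ 1 (mod 39216), hence d ≡ -15083 ≡ 24133 (mod 39216).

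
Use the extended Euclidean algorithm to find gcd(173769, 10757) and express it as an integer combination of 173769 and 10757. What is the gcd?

Apply Euclid's algorithm to 173769 and 10757:
173769 = 16*10757 + 1657
10757 = 6*1657 + 815
1657 = 2*815 + 27
815 = 30*27 + 5
27 = 5*5 + 2
5 = 2*2 + 1
2 = 2*1 + 0
gcd(173769, 10757) = 1.
Back-substituting:
1 = 5 − 2·2
1 = −2·27 + 11·5
1 = 11·815 − 332·27
1 = −332·1657 + 675·815
1 = 675·10757 − 4382·1657
1 = −4382·173769 + 70787·10757
So 1 = (-4382)·173769 + (70787)·10757.

1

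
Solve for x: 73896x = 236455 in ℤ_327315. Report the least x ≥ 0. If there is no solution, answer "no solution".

gcd(73896, 327315):
327315 = 4*73896 + 31731
73896 = 2*31731 + 10434
31731 = 3*10434 + 429
10434 = 24*429 + 138
429 = 3*138 + 15
138 = 9*15 + 3
15 = 5*3 + 0
gcd = 3, but 3 ∤ 236455, so the congruence has no solution.

no solution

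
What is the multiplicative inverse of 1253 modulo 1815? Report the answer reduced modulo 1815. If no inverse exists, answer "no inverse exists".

197

Extended Euclidean algorithm:
1815 = 1*1253 + 562
1253 = 2*562 + 129
562 = 4*129 + 46
129 = 2*46 + 37
46 = 1*37 + 9
37 = 4*9 + 1
9 = 9*1 + 0
The gcd is 1. Working backward:
1 = 37 − 4·9
1 = −4·46 + 5·37
1 = 5·129 − 14·46
1 = −14·562 + 61·129
1 = 61·1253 − 136·562
1 = −136·1815 + 197·1253
So 1253·197 ≡ 1 (mod 1815).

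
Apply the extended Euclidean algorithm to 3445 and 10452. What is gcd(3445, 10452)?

Repeated division:
10452 = 3·3445 + 117
3445 = 29·117 + 52
117 = 2·52 + 13
52 = 4·13 + 0
gcd(3445, 10452) = 13.
Express as a combination:
13 = 117 − 2·52
13 = −2·3445 + 59·117
13 = 59·10452 − 179·3445
So 13 = (59)·10452 + (-179)·3445.

13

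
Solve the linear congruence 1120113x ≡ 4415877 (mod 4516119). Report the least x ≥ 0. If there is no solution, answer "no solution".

341376

First find gcd(1120113, 4516119):
4516119 = 4·1120113 + 35667
1120113 = 31·35667 + 14436
35667 = 2·14436 + 6795
14436 = 2·6795 + 846
6795 = 8·846 + 27
846 = 31·27 + 9
27 = 3·9 + 0
gcd = 9 and 9 | 4415877, so solutions exist. Divide through by 9: 124457x ≡ 490653 (mod 501791).
Now find 124457⁻¹ mod 501791:
501791 = 4×124457 + 3963
124457 = 31×3963 + 1604
3963 = 2×1604 + 755
1604 = 2×755 + 94
755 = 8×94 + 3
94 = 31×3 + 1
3 = 3×1 + 0
Back-substitute:
1 = 94 − 31·3
1 = −31·755 + 249·94
1 = 249·1604 − 529·755
1 = −529·3963 + 1307·1604
1 = 1307·124457 − 41046·3963
1 = −41046·501791 + 165491·124457
So 124457⁻¹ ≡ 165491 (mod 501791).
Then x ≡ 165491·490653 ≡ 341376 (mod 501791); the smallest non-negative solution is x = 341376.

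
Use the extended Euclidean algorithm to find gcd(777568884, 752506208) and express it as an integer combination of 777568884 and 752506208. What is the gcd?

Apply Euclid's algorithm to 777568884 and 752506208:
777568884 = 1*752506208 + 25062676
752506208 = 30*25062676 + 625928
25062676 = 40*625928 + 25556
625928 = 24*25556 + 12584
25556 = 2*12584 + 388
12584 = 32*388 + 168
388 = 2*168 + 52
168 = 3*52 + 12
52 = 4*12 + 4
12 = 3*4 + 0
gcd(777568884, 752506208) = 4.
Express as a combination:
4 = 52 − 4·12
4 = −4·168 + 13·52
4 = 13·388 − 30·168
4 = −30·12584 + 973·388
4 = 973·25556 − 1976·12584
4 = −1976·625928 + 48397·25556
4 = 48397·25062676 − 1937856·625928
4 = −1937856·752506208 + 58184077·25062676
4 = 58184077·777568884 − 60121933·752506208
So 4 = (58184077)·777568884 + (-60121933)·752506208.

4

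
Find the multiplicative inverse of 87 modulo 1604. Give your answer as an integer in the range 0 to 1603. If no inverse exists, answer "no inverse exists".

Extended Euclidean algorithm:
1604 = 18*87 + 38
87 = 2*38 + 11
38 = 3*11 + 5
11 = 2*5 + 1
5 = 5*1 + 0
Since gcd(87, 1604) = 1, back-substitute to write 1 as a combination:
1 = 11 − 2·5
1 = −2·38 + 7·11
1 = 7·87 − 16·38
1 = −16·1604 + 295·87
So 87·295 ≡ 1 (mod 1604).

295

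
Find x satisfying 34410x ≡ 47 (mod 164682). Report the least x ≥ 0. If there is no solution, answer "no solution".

gcd(34410, 164682):
164682 = 4·34410 + 27042
34410 = 1·27042 + 7368
27042 = 3·7368 + 4938
7368 = 1·4938 + 2430
4938 = 2·2430 + 78
2430 = 31·78 + 12
78 = 6·12 + 6
12 = 2·6 + 0
gcd = 6, but 6 ∤ 47, so the congruence has no solution.

no solution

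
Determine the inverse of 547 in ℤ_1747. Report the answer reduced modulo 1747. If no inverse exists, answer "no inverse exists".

412

gcd(1747, 547) by repeated division:
1747 = 3×547 + 106
547 = 5×106 + 17
106 = 6×17 + 4
17 = 4×4 + 1
4 = 4×1 + 0
The gcd is 1. Working backward:
1 = 17 − 4·4
1 = −4·106 + 25·17
1 = 25·547 − 129·106
1 = −129·1747 + 412·547
So 547·412 ≡ 1 (mod 1747).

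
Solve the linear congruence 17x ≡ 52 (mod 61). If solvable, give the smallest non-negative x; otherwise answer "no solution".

21

First find gcd(17, 61):
61 = 3·17 + 10
17 = 1·10 + 7
10 = 1·7 + 3
7 = 2·3 + 1
3 = 3·1 + 0
gcd = 1, so a unique solution mod 61 exists.
Back-substitute for the Bézout coefficients:
1 = 7 − 2·3
1 = −2·10 + 3·7
1 = 3·17 − 5·10
1 = −5·61 + 18·17
So 17·(18) ≡ 1 (mod 61), giving 17⁻¹ ≡ 18.
x ≡ 17⁻¹·52 ≡ 18·52 ≡ 21 (mod 61).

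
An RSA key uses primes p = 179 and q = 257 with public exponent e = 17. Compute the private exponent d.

φ(n) = (p−1)(q−1) = 178·256 = 45568.
Need d with 17·d ≡ 1 (mod 45568). Apply the extended Euclidean algorithm:
45568 = 2680·17 + 8
17 = 2·8 + 1
8 = 8·1 + 0
Back-substitute:
1 = 17 − 2·8
1 = −2·45568 + 5361·17
So 17·5361 ≡ 1 (mod 45568), hence d = 5361.

5361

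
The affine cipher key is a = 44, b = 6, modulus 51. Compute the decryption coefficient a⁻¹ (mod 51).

29

Apply the Euclidean algorithm to 51 and 44:
51 = 1×44 + 7
44 = 6×7 + 2
7 = 3×2 + 1
2 = 2×1 + 0
The gcd is 1. Working backward:
1 = 7 − 3·2
1 = −3·44 + 19·7
1 = 19·51 − 22·44
Thus 44·(-22) ≡ 1 (mod 51); reducing, -22 mod 51 = 29.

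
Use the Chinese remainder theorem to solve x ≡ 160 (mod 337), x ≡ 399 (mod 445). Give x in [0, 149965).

Write x = 160 + 337·k. Then 337·k ≡ 399 − 160 ≡ 239 (mod 445).
Need 337⁻¹ mod 445. Extended Euclid on (445, 337):
445 = 1·337 + 108
337 = 3·108 + 13
108 = 8·13 + 4
13 = 3·4 + 1
4 = 4·1 + 0
Back-substitute:
1 = 13 − 3·4
1 = −3·108 + 25·13
1 = 25·337 − 78·108
1 = −78·445 + 103·337
337⁻¹ ≡ 103 (mod 445), so k ≡ 103·239 ≡ 142 (mod 445).
x = 160 + 337·142 = 48014.

48014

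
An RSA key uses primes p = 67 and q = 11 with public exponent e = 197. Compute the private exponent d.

φ(n) = (p−1)(q−1) = 66·10 = 660.
Need d with 197·d ≡ 1 (mod 660). Apply the extended Euclidean algorithm:
660 = 3·197 + 69
197 = 2·69 + 59
69 = 1·59 + 10
59 = 5·10 + 9
10 = 1·9 + 1
9 = 9·1 + 0
Back-substitute:
1 = 10 − 9
1 = −59 + 6·10
1 = 6·69 − 7·59
1 = −7·197 + 20·69
1 = 20·660 − 67·197
So 197·(-67) ≡ 1 (mod 660), hence d ≡ -67 ≡ 593 (mod 660).

593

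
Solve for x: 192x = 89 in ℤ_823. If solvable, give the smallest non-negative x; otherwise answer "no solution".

622

First find gcd(192, 823):
823 = 4·192 + 55
192 = 3·55 + 27
55 = 2·27 + 1
27 = 27·1 + 0
gcd = 1, so a unique solution mod 823 exists.
Back-substitute for the Bézout coefficients:
1 = 55 − 2·27
1 = −2·192 + 7·55
1 = 7·823 − 30·192
So 192·(-30) ≡ 1 (mod 823), giving 192⁻¹ ≡ 793.
x ≡ 192⁻¹·89 ≡ 793·89 ≡ 622 (mod 823).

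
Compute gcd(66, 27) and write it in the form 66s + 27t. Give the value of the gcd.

3

Apply Euclid's algorithm to 66 and 27:
66 = 2×27 + 12
27 = 2×12 + 3
12 = 4×3 + 0
gcd(66, 27) = 3.
Working backward:
3 = 27 − 2·12
3 = −2·66 + 5·27
So 3 = (-2)·66 + (5)·27.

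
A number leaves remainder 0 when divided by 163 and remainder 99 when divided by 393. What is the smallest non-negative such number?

Write x = 0 + 163·k. Then 163·k ≡ 99 − 0 ≡ 99 (mod 393).
Need 163⁻¹ mod 393. Extended Euclid on (393, 163):
393 = 2·163 + 67
163 = 2·67 + 29
67 = 2·29 + 9
29 = 3·9 + 2
9 = 4·2 + 1
2 = 2·1 + 0
Back-substitute:
1 = 9 − 4·2
1 = −4·29 + 13·9
1 = 13·67 − 30·29
1 = −30·163 + 73·67
1 = 73·393 − 176·163
163⁻¹ ≡ 217 (mod 393), so k ≡ 217·99 ≡ 261 (mod 393).
x = 0 + 163·261 = 42543.

42543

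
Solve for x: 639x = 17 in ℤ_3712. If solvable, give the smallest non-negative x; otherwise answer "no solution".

3439

First find gcd(639, 3712):
3712 = 5*639 + 517
639 = 1*517 + 122
517 = 4*122 + 29
122 = 4*29 + 6
29 = 4*6 + 5
6 = 1*5 + 1
5 = 5*1 + 0
gcd = 1, so a unique solution mod 3712 exists.
Back-substitute for the Bézout coefficients:
1 = 6 − 5
1 = −29 + 5·6
1 = 5·122 − 21·29
1 = −21·517 + 89·122
1 = 89·639 − 110·517
1 = −110·3712 + 639·639
So 639·(639) ≡ 1 (mod 3712), giving 639⁻¹ ≡ 639.
x ≡ 639⁻¹·17 ≡ 639·17 ≡ 3439 (mod 3712).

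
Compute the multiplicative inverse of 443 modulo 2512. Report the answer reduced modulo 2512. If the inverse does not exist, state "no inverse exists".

499

Extended Euclidean algorithm:
2512 = 5·443 + 297
443 = 1·297 + 146
297 = 2·146 + 5
146 = 29·5 + 1
5 = 5·1 + 0
The gcd is 1. Working backward:
1 = 146 − 29·5
1 = −29·297 + 59·146
1 = 59·443 − 88·297
1 = −88·2512 + 499·443
So 443·499 ≡ 1 (mod 2512).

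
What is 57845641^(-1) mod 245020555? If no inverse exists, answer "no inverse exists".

gcd(245020555, 57845641) by repeated division:
245020555 = 4·57845641 + 13637991
57845641 = 4·13637991 + 3293677
13637991 = 4·3293677 + 463283
3293677 = 7·463283 + 50696
463283 = 9·50696 + 7019
50696 = 7·7019 + 1563
7019 = 4·1563 + 767
1563 = 2·767 + 29
767 = 26·29 + 13
29 = 2·13 + 3
13 = 4·3 + 1
3 = 3·1 + 0
Since gcd(57845641, 245020555) = 1, back-substitute to write 1 as a combination:
1 = 13 − 4·3
1 = −4·29 + 9·13
1 = 9·767 − 238·29
1 = −238·1563 + 485·767
1 = 485·7019 − 2178·1563
1 = −2178·50696 + 15731·7019
1 = 15731·463283 − 143757·50696
1 = −143757·3293677 + 1022030·463283
1 = 1022030·13637991 − 4231877·3293677
1 = −4231877·57845641 + 17949538·13637991
1 = 17949538·245020555 − 76030029·57845641
Hence 57845641⁻¹ ≡ -76030029 ≡ 168990526 (mod 245020555).

168990526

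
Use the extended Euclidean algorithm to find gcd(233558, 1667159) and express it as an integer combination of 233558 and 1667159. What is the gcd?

Apply Euclid's algorithm to 1667159 and 233558:
1667159 = 7×233558 + 32253
233558 = 7×32253 + 7787
32253 = 4×7787 + 1105
7787 = 7×1105 + 52
1105 = 21×52 + 13
52 = 4×13 + 0
gcd(233558, 1667159) = 13.
Express as a combination:
13 = 1105 − 21·52
13 = −21·7787 + 148·1105
13 = 148·32253 − 613·7787
13 = −613·233558 + 4439·32253
13 = 4439·1667159 − 31686·233558
So 13 = (4439)·1667159 + (-31686)·233558.

13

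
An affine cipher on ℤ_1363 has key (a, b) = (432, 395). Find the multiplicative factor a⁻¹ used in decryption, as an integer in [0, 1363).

773

Extended Euclidean algorithm:
1363 = 3·432 + 67
432 = 6·67 + 30
67 = 2·30 + 7
30 = 4·7 + 2
7 = 3·2 + 1
2 = 2·1 + 0
Since gcd(432, 1363) = 1, back-substitute to write 1 as a combination:
1 = 7 − 3·2
1 = −3·30 + 13·7
1 = 13·67 − 29·30
1 = −29·432 + 187·67
1 = 187·1363 − 590·432
Thus 432·(-590) ≡ 1 (mod 1363); reducing, -590 mod 1363 = 773.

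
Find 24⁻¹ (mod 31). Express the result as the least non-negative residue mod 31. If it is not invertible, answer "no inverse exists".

Run Euclid on (31, 24):
31 = 1*24 + 7
24 = 3*7 + 3
7 = 2*3 + 1
3 = 3*1 + 0
gcd = 1, so the inverse exists. Back-substitute:
1 = 7 − 2·3
1 = −2·24 + 7·7
1 = 7·31 − 9·24
Thus 24·(-9) ≡ 1 (mod 31); reducing, -9 mod 31 = 22.

22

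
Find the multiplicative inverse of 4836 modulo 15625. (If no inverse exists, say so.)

Apply the Euclidean algorithm to 15625 and 4836:
15625 = 3*4836 + 1117
4836 = 4*1117 + 368
1117 = 3*368 + 13
368 = 28*13 + 4
13 = 3*4 + 1
4 = 4*1 + 0
The gcd is 1. Working backward:
1 = 13 − 3·4
1 = −3·368 + 85·13
1 = 85·1117 − 258·368
1 = −258·4836 + 1117·1117
1 = 1117·15625 − 3609·4836
Hence 4836⁻¹ ≡ -3609 ≡ 12016 (mod 15625).

12016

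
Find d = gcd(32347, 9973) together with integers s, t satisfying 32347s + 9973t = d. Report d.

Apply Euclid's algorithm to 32347 and 9973:
32347 = 3×9973 + 2428
9973 = 4×2428 + 261
2428 = 9×261 + 79
261 = 3×79 + 24
79 = 3×24 + 7
24 = 3×7 + 3
7 = 2×3 + 1
3 = 3×1 + 0
gcd(32347, 9973) = 1.
Back-substituting:
1 = 7 − 2·3
1 = −2·24 + 7·7
1 = 7·79 − 23·24
1 = −23·261 + 76·79
1 = 76·2428 − 707·261
1 = −707·9973 + 2904·2428
1 = 2904·32347 − 9419·9973
So 1 = (2904)·32347 + (-9419)·9973.

1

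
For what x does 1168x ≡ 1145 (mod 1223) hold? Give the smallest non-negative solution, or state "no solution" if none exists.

1091

First find gcd(1168, 1223):
1223 = 1×1168 + 55
1168 = 21×55 + 13
55 = 4×13 + 3
13 = 4×3 + 1
3 = 3×1 + 0
gcd = 1, so a unique solution mod 1223 exists.
Back-substitute for the Bézout coefficients:
1 = 13 − 4·3
1 = −4·55 + 17·13
1 = 17·1168 − 361·55
1 = −361·1223 + 378·1168
So 1168·(378) ≡ 1 (mod 1223), giving 1168⁻¹ ≡ 378.
x ≡ 1168⁻¹·1145 ≡ 378·1145 ≡ 1091 (mod 1223).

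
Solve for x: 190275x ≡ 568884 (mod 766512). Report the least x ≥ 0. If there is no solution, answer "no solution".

First find gcd(190275, 766512):
766512 = 4*190275 + 5412
190275 = 35*5412 + 855
5412 = 6*855 + 282
855 = 3*282 + 9
282 = 31*9 + 3
9 = 3*3 + 0
gcd = 3 and 3 | 568884, so solutions exist. Divide through by 3: 63425x ≡ 189628 (mod 255504).
Now find 63425⁻¹ mod 255504:
255504 = 4·63425 + 1804
63425 = 35·1804 + 285
1804 = 6·285 + 94
285 = 3·94 + 3
94 = 31·3 + 1
3 = 3·1 + 0
Back-substitute:
1 = 94 − 31·3
1 = −31·285 + 94·94
1 = 94·1804 − 595·285
1 = −595·63425 + 20919·1804
1 = 20919·255504 − 84271·63425
So 63425·(-84271) ≡ 1 (mod 255504), i.e. 63425⁻¹ ≡ 171233.
Then x ≡ 171233·189628 ≡ 100988 (mod 255504); the smallest non-negative solution is x = 100988.

100988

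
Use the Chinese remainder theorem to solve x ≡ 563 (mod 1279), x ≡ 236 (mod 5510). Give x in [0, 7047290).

380426

Write x = 563 + 1279·k. Then 1279·k ≡ 236 − 563 ≡ 5183 (mod 5510).
Need 1279⁻¹ mod 5510. Extended Euclid on (5510, 1279):
5510 = 4*1279 + 394
1279 = 3*394 + 97
394 = 4*97 + 6
97 = 16*6 + 1
6 = 6*1 + 0
Back-substitute:
1 = 97 − 16·6
1 = −16·394 + 65·97
1 = 65·1279 − 211·394
1 = −211·5510 + 909·1279
1279⁻¹ ≡ 909 (mod 5510), so k ≡ 909·5183 ≡ 297 (mod 5510).
x = 563 + 1279·297 = 380426.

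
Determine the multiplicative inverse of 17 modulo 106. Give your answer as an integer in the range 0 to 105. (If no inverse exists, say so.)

25

Run Euclid on (106, 17):
106 = 6*17 + 4
17 = 4*4 + 1
4 = 4*1 + 0
gcd = 1, so the inverse exists. Back-substitute:
1 = 17 − 4·4
1 = −4·106 + 25·17
So 17·25 ≡ 1 (mod 106).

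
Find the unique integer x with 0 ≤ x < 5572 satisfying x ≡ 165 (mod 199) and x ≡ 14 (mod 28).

3150

Write x = 165 + 199·k. Then 199·k ≡ 14 − 165 ≡ 17 (mod 28).
Need 199⁻¹ mod 28. Extended Euclid on (28, 3):
28 = 9·3 + 1
3 = 3·1 + 0
Back-substitute:
1 = 28 − 9·3
199⁻¹ ≡ 19 (mod 28), so k ≡ 19·17 ≡ 15 (mod 28).
x = 165 + 199·15 = 3150.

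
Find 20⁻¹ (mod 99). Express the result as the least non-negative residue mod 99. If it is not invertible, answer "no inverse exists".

5

gcd(99, 20) by repeated division:
99 = 4*20 + 19
20 = 1*19 + 1
19 = 19*1 + 0
Since gcd(20, 99) = 1, back-substitute to write 1 as a combination:
1 = 20 − 19
1 = −99 + 5·20
So 20·5 ≡ 1 (mod 99).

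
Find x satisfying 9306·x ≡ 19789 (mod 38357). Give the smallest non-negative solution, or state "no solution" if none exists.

First find gcd(9306, 38357):
38357 = 4*9306 + 1133
9306 = 8*1133 + 242
1133 = 4*242 + 165
242 = 1*165 + 77
165 = 2*77 + 11
77 = 7*11 + 0
gcd = 11 and 11 | 19789, so solutions exist. Divide through by 11: 846x ≡ 1799 (mod 3487).
Now find 846⁻¹ mod 3487:
3487 = 4·846 + 103
846 = 8·103 + 22
103 = 4·22 + 15
22 = 1·15 + 7
15 = 2·7 + 1
7 = 7·1 + 0
Back-substitute:
1 = 15 − 2·7
1 = −2·22 + 3·15
1 = 3·103 − 14·22
1 = −14·846 + 115·103
1 = 115·3487 − 474·846
So 846·(-474) ≡ 1 (mod 3487), i.e. 846⁻¹ ≡ 3013.
Then x ≡ 3013·1799 ≡ 1589 (mod 3487); the smallest non-negative solution is x = 1589.

1589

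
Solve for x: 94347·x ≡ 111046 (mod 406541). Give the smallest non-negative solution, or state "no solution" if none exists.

First find gcd(94347, 406541):
406541 = 4·94347 + 29153
94347 = 3·29153 + 6888
29153 = 4·6888 + 1601
6888 = 4·1601 + 484
1601 = 3·484 + 149
484 = 3·149 + 37
149 = 4·37 + 1
37 = 37·1 + 0
gcd = 1, so a unique solution mod 406541 exists.
Back-substitute for the Bézout coefficients:
1 = 149 − 4·37
1 = −4·484 + 13·149
1 = 13·1601 − 43·484
1 = −43·6888 + 185·1601
1 = 185·29153 − 783·6888
1 = −783·94347 + 2534·29153
1 = 2534·406541 − 10919·94347
So 94347·(-10919) ≡ 1 (mod 406541), giving 94347⁻¹ ≡ 395622.
x ≡ 94347⁻¹·111046 ≡ 395622·111046 ≡ 200529 (mod 406541).

200529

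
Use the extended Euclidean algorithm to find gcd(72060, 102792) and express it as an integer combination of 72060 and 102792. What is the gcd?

12

Euclidean algorithm:
102792 = 1×72060 + 30732
72060 = 2×30732 + 10596
30732 = 2×10596 + 9540
10596 = 1×9540 + 1056
9540 = 9×1056 + 36
1056 = 29×36 + 12
36 = 3×12 + 0
gcd(72060, 102792) = 12.
Back-substituting:
12 = 1056 − 29·36
12 = −29·9540 + 262·1056
12 = 262·10596 − 291·9540
12 = −291·30732 + 844·10596
12 = 844·72060 − 1979·30732
12 = −1979·102792 + 2823·72060
So 12 = (-1979)·102792 + (2823)·72060.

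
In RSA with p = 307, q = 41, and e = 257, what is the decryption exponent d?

3953

φ(n) = (p−1)(q−1) = 306·40 = 12240.
Need d with 257·d ≡ 1 (mod 12240). Apply the extended Euclidean algorithm:
12240 = 47·257 + 161
257 = 1·161 + 96
161 = 1·96 + 65
96 = 1·65 + 31
65 = 2·31 + 3
31 = 10·3 + 1
3 = 3·1 + 0
Back-substitute:
1 = 31 − 10·3
1 = −10·65 + 21·31
1 = 21·96 − 31·65
1 = −31·161 + 52·96
1 = 52·257 − 83·161
1 = −83·12240 + 3953·257
So 257·3953 ≡ 1 (mod 12240), hence d = 3953.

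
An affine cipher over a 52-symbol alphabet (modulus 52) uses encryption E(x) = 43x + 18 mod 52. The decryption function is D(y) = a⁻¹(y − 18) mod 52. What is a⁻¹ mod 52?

23

Apply the Euclidean algorithm to 52 and 43:
52 = 1*43 + 9
43 = 4*9 + 7
9 = 1*7 + 2
7 = 3*2 + 1
2 = 2*1 + 0
gcd = 1, so the inverse exists. Back-substitute:
1 = 7 − 3·2
1 = −3·9 + 4·7
1 = 4·43 − 19·9
1 = −19·52 + 23·43
So 43·23 ≡ 1 (mod 52).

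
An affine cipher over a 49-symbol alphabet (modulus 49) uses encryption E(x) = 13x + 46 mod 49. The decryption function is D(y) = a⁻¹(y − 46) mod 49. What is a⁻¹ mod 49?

Extended Euclidean algorithm:
49 = 3·13 + 10
13 = 1·10 + 3
10 = 3·3 + 1
3 = 3·1 + 0
The gcd is 1. Working backward:
1 = 10 − 3·3
1 = −3·13 + 4·10
1 = 4·49 − 15·13
Thus 13·(-15) ≡ 1 (mod 49); reducing, -15 mod 49 = 34.

34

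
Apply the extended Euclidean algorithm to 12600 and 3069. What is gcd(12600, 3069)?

Repeated division:
12600 = 4·3069 + 324
3069 = 9·324 + 153
324 = 2·153 + 18
153 = 8·18 + 9
18 = 2·9 + 0
gcd(12600, 3069) = 9.
Back-substituting:
9 = 153 − 8·18
9 = −8·324 + 17·153
9 = 17·3069 − 161·324
9 = −161·12600 + 661·3069
So 9 = (-161)·12600 + (661)·3069.

9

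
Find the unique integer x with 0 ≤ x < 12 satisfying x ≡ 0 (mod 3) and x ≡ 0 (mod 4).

0

Write x = 0 + 3·k. Then 3·k ≡ 0 − 0 ≡ 0 (mod 4).
Need 3⁻¹ mod 4. Extended Euclid on (4, 3):
4 = 1×3 + 1
3 = 3×1 + 0
Back-substitute:
1 = 4 − 3
3⁻¹ ≡ 3 (mod 4), so k ≡ 3·0 ≡ 0 (mod 4).
x = 0 + 3·0 = 0.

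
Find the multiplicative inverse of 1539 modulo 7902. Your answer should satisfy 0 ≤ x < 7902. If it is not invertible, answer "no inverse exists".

Euclidean algorithm on 7902, 1539:
7902 = 5×1539 + 207
1539 = 7×207 + 90
207 = 2×90 + 27
90 = 3×27 + 9
27 = 3×9 + 0
gcd(1539, 7902) = 9 ≠ 1, so 1539 has no multiplicative inverse modulo 7902.

no inverse exists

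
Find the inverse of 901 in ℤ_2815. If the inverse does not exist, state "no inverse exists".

Run Euclid on (2815, 901):
2815 = 3*901 + 112
901 = 8*112 + 5
112 = 22*5 + 2
5 = 2*2 + 1
2 = 2*1 + 0
The gcd is 1. Working backward:
1 = 5 − 2·2
1 = −2·112 + 45·5
1 = 45·901 − 362·112
1 = −362·2815 + 1131·901
So 901·1131 ≡ 1 (mod 2815).

1131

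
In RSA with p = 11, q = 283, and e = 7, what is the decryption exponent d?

403

φ(n) = (p−1)(q−1) = 10·282 = 2820.
Need d with 7·d ≡ 1 (mod 2820). Apply the extended Euclidean algorithm:
2820 = 402*7 + 6
7 = 1*6 + 1
6 = 6*1 + 0
Back-substitute:
1 = 7 − 6
1 = −2820 + 403·7
So 7·403 ≡ 1 (mod 2820), hence d = 403.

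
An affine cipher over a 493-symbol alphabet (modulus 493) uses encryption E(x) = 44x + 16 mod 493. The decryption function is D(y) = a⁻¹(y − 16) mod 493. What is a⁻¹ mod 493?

437

Apply the Euclidean algorithm to 493 and 44:
493 = 11×44 + 9
44 = 4×9 + 8
9 = 1×8 + 1
8 = 8×1 + 0
gcd = 1, so the inverse exists. Back-substitute:
1 = 9 − 8
1 = −44 + 5·9
1 = 5·493 − 56·44
Thus 44·(-56) ≡ 1 (mod 493); reducing, -56 mod 493 = 437.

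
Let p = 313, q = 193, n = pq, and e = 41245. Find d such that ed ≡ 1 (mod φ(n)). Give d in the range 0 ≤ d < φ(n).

φ(n) = (p−1)(q−1) = 312·192 = 59904.
Need d with 41245·d ≡ 1 (mod 59904). Apply the extended Euclidean algorithm:
59904 = 1×41245 + 18659
41245 = 2×18659 + 3927
18659 = 4×3927 + 2951
3927 = 1×2951 + 976
2951 = 3×976 + 23
976 = 42×23 + 10
23 = 2×10 + 3
10 = 3×3 + 1
3 = 3×1 + 0
Back-substitute:
1 = 10 − 3·3
1 = −3·23 + 7·10
1 = 7·976 − 297·23
1 = −297·2951 + 898·976
1 = 898·3927 − 1195·2951
1 = −1195·18659 + 5678·3927
1 = 5678·41245 − 12551·18659
1 = −12551·59904 + 18229·41245
So 41245·18229 ≡ 1 (mod 59904), hence d = 18229.

18229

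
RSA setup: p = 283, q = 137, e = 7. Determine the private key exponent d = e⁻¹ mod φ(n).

5479

φ(n) = (p−1)(q−1) = 282·136 = 38352.
Need d with 7·d ≡ 1 (mod 38352). Apply the extended Euclidean algorithm:
38352 = 5478×7 + 6
7 = 1×6 + 1
6 = 6×1 + 0
Back-substitute:
1 = 7 − 6
1 = −38352 + 5479·7
So 7·5479 ≡ 1 (mod 38352), hence d = 5479.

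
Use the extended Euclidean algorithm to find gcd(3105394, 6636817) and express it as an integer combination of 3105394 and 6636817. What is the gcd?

1

Repeated division:
6636817 = 2×3105394 + 426029
3105394 = 7×426029 + 123191
426029 = 3×123191 + 56456
123191 = 2×56456 + 10279
56456 = 5×10279 + 5061
10279 = 2×5061 + 157
5061 = 32×157 + 37
157 = 4×37 + 9
37 = 4×9 + 1
9 = 9×1 + 0
gcd(3105394, 6636817) = 1.
Back-substituting:
1 = 37 − 4·9
1 = −4·157 + 17·37
1 = 17·5061 − 548·157
1 = −548·10279 + 1113·5061
1 = 1113·56456 − 6113·10279
1 = −6113·123191 + 13339·56456
1 = 13339·426029 − 46130·123191
1 = −46130·3105394 + 336249·426029
1 = 336249·6636817 − 718628·3105394
So 1 = (336249)·6636817 + (-718628)·3105394.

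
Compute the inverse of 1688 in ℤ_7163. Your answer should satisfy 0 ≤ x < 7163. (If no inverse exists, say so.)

Extended Euclidean algorithm:
7163 = 4*1688 + 411
1688 = 4*411 + 44
411 = 9*44 + 15
44 = 2*15 + 14
15 = 1*14 + 1
14 = 14*1 + 0
gcd = 1, so the inverse exists. Back-substitute:
1 = 15 − 14
1 = −44 + 3·15
1 = 3·411 − 28·44
1 = −28·1688 + 115·411
1 = 115·7163 − 488·1688
So 1688·(-488) ≡ 1 (mod 7163), and -488 ≡ 6675 (mod 7163).

6675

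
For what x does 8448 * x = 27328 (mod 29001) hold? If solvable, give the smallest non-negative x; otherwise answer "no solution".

no solution

gcd(8448, 29001):
29001 = 3*8448 + 3657
8448 = 2*3657 + 1134
3657 = 3*1134 + 255
1134 = 4*255 + 114
255 = 2*114 + 27
114 = 4*27 + 6
27 = 4*6 + 3
6 = 2*3 + 0
gcd = 3, but 3 ∤ 27328, so the congruence has no solution.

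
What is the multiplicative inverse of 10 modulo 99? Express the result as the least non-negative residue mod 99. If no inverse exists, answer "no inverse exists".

Extended Euclidean algorithm:
99 = 9×10 + 9
10 = 1×9 + 1
9 = 9×1 + 0
gcd = 1, so the inverse exists. Back-substitute:
1 = 10 − 9
1 = −99 + 10·10
So 10·10 ≡ 1 (mod 99).

10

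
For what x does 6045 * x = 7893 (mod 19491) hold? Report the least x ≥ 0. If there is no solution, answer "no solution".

5344

First find gcd(6045, 19491):
19491 = 3×6045 + 1356
6045 = 4×1356 + 621
1356 = 2×621 + 114
621 = 5×114 + 51
114 = 2×51 + 12
51 = 4×12 + 3
12 = 4×3 + 0
gcd = 3 and 3 | 7893, so solutions exist. Divide through by 3: 2015x ≡ 2631 (mod 6497).
Now find 2015⁻¹ mod 6497:
6497 = 3*2015 + 452
2015 = 4*452 + 207
452 = 2*207 + 38
207 = 5*38 + 17
38 = 2*17 + 4
17 = 4*4 + 1
4 = 4*1 + 0
Back-substitute:
1 = 17 − 4·4
1 = −4·38 + 9·17
1 = 9·207 − 49·38
1 = −49·452 + 107·207
1 = 107·2015 − 477·452
1 = −477·6497 + 1538·2015
So 2015⁻¹ ≡ 1538 (mod 6497).
Then x ≡ 1538·2631 ≡ 5344 (mod 6497); the smallest non-negative solution is x = 5344.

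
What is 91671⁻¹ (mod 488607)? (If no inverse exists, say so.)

Compute gcd(91671, 488607):
488607 = 5*91671 + 30252
91671 = 3*30252 + 915
30252 = 33*915 + 57
915 = 16*57 + 3
57 = 19*3 + 0
The gcd is 3, not 1, hence no inverse exists.

no inverse exists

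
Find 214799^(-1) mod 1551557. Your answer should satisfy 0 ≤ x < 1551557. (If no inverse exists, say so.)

gcd(1551557, 214799) by repeated division:
1551557 = 7·214799 + 47964
214799 = 4·47964 + 22943
47964 = 2·22943 + 2078
22943 = 11·2078 + 85
2078 = 24·85 + 38
85 = 2·38 + 9
38 = 4·9 + 2
9 = 4·2 + 1
2 = 2·1 + 0
The gcd is 1. Working backward:
1 = 9 − 4·2
1 = −4·38 + 17·9
1 = 17·85 − 38·38
1 = −38·2078 + 929·85
1 = 929·22943 − 10257·2078
1 = −10257·47964 + 21443·22943
1 = 21443·214799 − 96029·47964
1 = −96029·1551557 + 693646·214799
So 214799·693646 ≡ 1 (mod 1551557).

693646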